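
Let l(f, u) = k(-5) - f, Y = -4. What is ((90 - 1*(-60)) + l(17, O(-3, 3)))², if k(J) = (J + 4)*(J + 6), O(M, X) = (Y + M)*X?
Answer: 17424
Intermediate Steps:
O(M, X) = X*(-4 + M) (O(M, X) = (-4 + M)*X = X*(-4 + M))
k(J) = (4 + J)*(6 + J)
l(f, u) = -1 - f (l(f, u) = (24 + (-5)² + 10*(-5)) - f = (24 + 25 - 50) - f = -1 - f)
((90 - 1*(-60)) + l(17, O(-3, 3)))² = ((90 - 1*(-60)) + (-1 - 1*17))² = ((90 + 60) + (-1 - 17))² = (150 - 18)² = 132² = 17424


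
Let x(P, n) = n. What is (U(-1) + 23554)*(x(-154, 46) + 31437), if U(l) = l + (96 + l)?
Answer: 744509984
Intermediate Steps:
U(l) = 96 + 2*l
(U(-1) + 23554)*(x(-154, 46) + 31437) = ((96 + 2*(-1)) + 23554)*(46 + 31437) = ((96 - 2) + 23554)*31483 = (94 + 23554)*31483 = 23648*31483 = 744509984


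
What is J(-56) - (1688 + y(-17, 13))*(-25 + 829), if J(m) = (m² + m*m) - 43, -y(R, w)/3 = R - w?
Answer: -1423283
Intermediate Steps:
y(R, w) = -3*R + 3*w (y(R, w) = -3*(R - w) = -3*R + 3*w)
J(m) = -43 + 2*m² (J(m) = (m² + m²) - 43 = 2*m² - 43 = -43 + 2*m²)
J(-56) - (1688 + y(-17, 13))*(-25 + 829) = (-43 + 2*(-56)²) - (1688 + (-3*(-17) + 3*13))*(-25 + 829) = (-43 + 2*3136) - (1688 + (51 + 39))*804 = (-43 + 6272) - (1688 + 90)*804 = 6229 - 1778*804 = 6229 - 1*1429512 = 6229 - 1429512 = -1423283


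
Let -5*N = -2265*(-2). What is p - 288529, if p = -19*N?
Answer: -271315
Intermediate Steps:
N = -906 (N = -(-453)*(-2) = -⅕*4530 = -906)
p = 17214 (p = -19*(-906) = 17214)
p - 288529 = 17214 - 288529 = -271315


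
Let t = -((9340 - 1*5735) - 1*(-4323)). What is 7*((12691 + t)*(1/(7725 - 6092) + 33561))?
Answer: 1827257305874/1633 ≈ 1.1190e+9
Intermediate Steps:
t = -7928 (t = -((9340 - 5735) + 4323) = -(3605 + 4323) = -1*7928 = -7928)
7*((12691 + t)*(1/(7725 - 6092) + 33561)) = 7*((12691 - 7928)*(1/(7725 - 6092) + 33561)) = 7*(4763*(1/1633 + 33561)) = 7*(4763*(54805114/1633)) = 7*(261036757982/1633) = 1827257305874/1633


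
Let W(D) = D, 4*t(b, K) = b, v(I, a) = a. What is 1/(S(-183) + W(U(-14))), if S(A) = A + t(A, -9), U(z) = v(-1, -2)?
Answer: -4/923 ≈ -0.0043337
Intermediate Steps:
U(z) = -2
t(b, K) = b/4
S(A) = 5*A/4 (S(A) = A + A/4 = 5*A/4)
1/(S(-183) + W(U(-14))) = 1/((5/4)*(-183) - 2) = 1/(-915/4 - 2) = 1/(-923/4) = -4/923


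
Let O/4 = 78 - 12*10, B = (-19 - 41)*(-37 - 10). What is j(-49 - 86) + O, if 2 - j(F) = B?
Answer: -2986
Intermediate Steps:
B = 2820 (B = -60*(-47) = 2820)
j(F) = -2818 (j(F) = 2 - 1*2820 = 2 - 2820 = -2818)
O = -168 (O = 4*(78 - 12*10) = 4*(78 - 120) = 4*(-42) = -168)
j(-49 - 86) + O = -2818 - 168 = -2986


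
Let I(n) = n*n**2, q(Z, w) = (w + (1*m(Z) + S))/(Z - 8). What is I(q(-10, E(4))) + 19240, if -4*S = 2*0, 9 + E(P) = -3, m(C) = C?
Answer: 14027291/729 ≈ 19242.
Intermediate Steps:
E(P) = -12 (E(P) = -9 - 3 = -12)
S = 0 (S = -0/2 = -1/4*0 = 0)
q(Z, w) = (Z + w)/(-8 + Z) (q(Z, w) = (w + (1*Z + 0))/(Z - 8) = (w + (Z + 0))/(-8 + Z) = (w + Z)/(-8 + Z) = (Z + w)/(-8 + Z))
I(n) = n**3
I(q(-10, E(4))) + 19240 = ((-10 - 12)/(-8 - 10))**3 + 19240 = (-22/(-18))**3 + 19240 = (-1/18*(-22))**3 + 19240 = (11/9)**3 + 19240 = 1331/729 + 19240 = 14027291/729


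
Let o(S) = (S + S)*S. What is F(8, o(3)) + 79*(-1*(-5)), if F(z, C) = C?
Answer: 413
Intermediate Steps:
o(S) = 2*S**2 (o(S) = (2*S)*S = 2*S**2)
F(8, o(3)) + 79*(-1*(-5)) = 2*3**2 + 79*(-1*(-5)) = 2*9 + 79*5 = 18 + 395 = 413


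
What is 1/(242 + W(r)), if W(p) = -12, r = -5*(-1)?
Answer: 1/230 ≈ 0.0043478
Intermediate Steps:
r = 5
1/(242 + W(r)) = 1/(242 - 12) = 1/230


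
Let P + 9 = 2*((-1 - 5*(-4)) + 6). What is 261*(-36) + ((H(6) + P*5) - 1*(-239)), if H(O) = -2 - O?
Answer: -8960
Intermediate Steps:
P = 41 (P = -9 + 2*((-1 - 5*(-4)) + 6) = -9 + 2*((-1 + 20) + 6) = -9 + 2*(19 + 6) = -9 + 2*25 = -9 + 50 = 41)
261*(-36) + ((H(6) + P*5) - 1*(-239)) = 261*(-36) + (((-2 - 1*6) + 41*5) - 1*(-239)) = -9396 + (((-2 - 6) + 205) + 239) = -9396 + ((-8 + 205) + 239) = -9396 + (197 + 239) = -9396 + 436 = -8960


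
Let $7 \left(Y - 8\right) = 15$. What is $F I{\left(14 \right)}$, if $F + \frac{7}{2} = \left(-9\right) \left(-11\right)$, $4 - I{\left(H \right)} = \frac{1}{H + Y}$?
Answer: $\frac{127779}{338} \approx 378.04$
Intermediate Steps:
$Y = \frac{71}{7}$ ($Y = 8 + \frac{1}{7} \cdot 15 = 8 + \frac{15}{7} = \frac{71}{7} \approx 10.143$)
$I{\left(H \right)} = 4 - \frac{1}{\frac{71}{7} + H}$ ($I{\left(H \right)} = 4 - \frac{1}{H + \frac{71}{7}} = 4 - \frac{1}{\frac{71}{7} + H}$)
$F = \frac{191}{2}$ ($F = - \frac{7}{2} - -99 = - \frac{7}{2} + 99 = \frac{191}{2} \approx 95.5$)
$F I{\left(14 \right)} = \frac{191 \frac{277 + 28 \cdot 14}{71 + 7 \cdot 14}}{2} = \frac{191 \frac{277 + 392}{71 + 98}}{2} = \frac{191 \cdot \frac{1}{169} \cdot 669}{2} = \frac{191}{2} \cdot \frac{669}{169} = \frac{127779}{338}$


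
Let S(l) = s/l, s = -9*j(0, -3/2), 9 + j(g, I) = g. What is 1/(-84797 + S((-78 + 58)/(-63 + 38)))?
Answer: -4/338783 ≈ -1.1807e-5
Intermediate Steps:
j(g, I) = -9 + g
s = 81 (s = -9*(-9 + 0) = -9*(-9) = 81)
S(l) = 81/l
1/(-84797 + S((-78 + 58)/(-63 + 38))) = 1/(-84797 + 81/(((-78 + 58)/(-63 + 38)))) = 1/(-84797 + 81/((-20/(-25)))) = 1/(-84797 + 81/((-20*(-1/25)))) = 1/(-84797 + 81/(⅘)) = 1/(-84797 + 81*(5/4)) = 1/(-84797 + 405/4) = 1/(-338783/4) = -4/338783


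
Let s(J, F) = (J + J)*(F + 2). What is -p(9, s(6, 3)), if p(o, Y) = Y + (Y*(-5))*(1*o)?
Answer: 2640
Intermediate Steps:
s(J, F) = 2*J*(2 + F) (s(J, F) = (2*J)*(2 + F) = 2*J*(2 + F))
p(o, Y) = Y - 5*Y*o (p(o, Y) = Y + (-5*Y)*o = Y - 5*Y*o)
-p(9, s(6, 3)) = -2*6*(2 + 3)*(1 - 5*9) = -2*6*5*(1 - 45) = -60*(-44) = -1*(-2640) = 2640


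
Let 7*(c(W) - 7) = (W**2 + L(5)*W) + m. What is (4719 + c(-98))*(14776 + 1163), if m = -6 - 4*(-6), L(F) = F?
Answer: 96121278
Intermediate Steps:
m = 18 (m = -6 + 24 = 18)
c(W) = 67/7 + W**2/7 + 5*W/7 (c(W) = 7 + ((W**2 + 5*W) + 18)/7 = 7 + (18 + W**2 + 5*W)/7 = 7 + (18/7 + W**2/7 + 5*W/7) = 67/7 + W**2/7 + 5*W/7)
(4719 + c(-98))*(14776 + 1163) = (4719 + (67/7 + (1/7)*(-98)**2 + (5/7)*(-98)))*(14776 + 1163) = (4719 + (67/7 + (1/7)*9604 - 70))*15939 = (4719 + (67/7 + 1372 - 70))*15939 = (4719 + 9181/7)*15939 = (42214/7)*15939 = 96121278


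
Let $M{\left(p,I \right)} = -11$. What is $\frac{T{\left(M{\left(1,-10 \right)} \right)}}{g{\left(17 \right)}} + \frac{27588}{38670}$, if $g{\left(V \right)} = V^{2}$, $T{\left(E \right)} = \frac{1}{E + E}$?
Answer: $\frac{29227639}{40977310} \approx 0.71326$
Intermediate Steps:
$T{\left(E \right)} = \frac{1}{2 E}$
$\frac{T{\left(M{\left(1,-10 \right)} \right)}}{g{\left(17 \right)}} + \frac{27588}{38670} = \frac{\frac{1}{2} \frac{1}{-11}}{17^{2}} + \frac{27588}{38670} = \frac{\frac{1}{2} \left(- \frac{1}{11}\right)}{289} + 27588 \cdot \frac{1}{38670} = \left(- \frac{1}{22}\right) \frac{1}{289} + \frac{4598}{6445} = - \frac{1}{6358} + \frac{4598}{6445} = \frac{29227639}{40977310}$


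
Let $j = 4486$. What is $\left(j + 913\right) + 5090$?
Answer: $10489$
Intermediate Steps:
$\left(j + 913\right) + 5090 = \left(4486 + 913\right) + 5090 = 5399 + 5090 = 10489$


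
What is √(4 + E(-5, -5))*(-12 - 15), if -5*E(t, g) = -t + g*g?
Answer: -27*I*√2 ≈ -38.184*I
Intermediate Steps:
E(t, g) = -g²/5 + t/5 (E(t, g) = -(-t + g*g)/5 = -(-t + g²)/5 = -(g² - t)/5 = -g²/5 + t/5)
√(4 + E(-5, -5))*(-12 - 15) = √(4 + (-⅕*(-5)² + (⅕)*(-5)))*(-12 - 15) = √(4 + (-⅕*25 - 1))*(-27) = √(4 + (-5 - 1))*(-27) = √(4 - 6)*(-27) = √(-2)*(-27) = (I*√2)*(-27) = -27*I*√2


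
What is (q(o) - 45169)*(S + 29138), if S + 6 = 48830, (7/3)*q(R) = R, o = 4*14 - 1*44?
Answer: -24647452414/7 ≈ -3.5211e+9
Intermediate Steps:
o = 12 (o = 56 - 44 = 12)
q(R) = 3*R/7
S = 48824 (S = -6 + 48830 = 48824)
(q(o) - 45169)*(S + 29138) = ((3/7)*12 - 45169)*(48824 + 29138) = (36/7 - 45169)*77962 = -316147/7*77962 = -24647452414/7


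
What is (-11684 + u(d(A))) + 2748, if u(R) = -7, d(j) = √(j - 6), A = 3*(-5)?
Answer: -8943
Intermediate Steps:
A = -15
d(j) = √(-6 + j)
(-11684 + u(d(A))) + 2748 = (-11684 - 7) + 2748 = -11691 + 2748 = -8943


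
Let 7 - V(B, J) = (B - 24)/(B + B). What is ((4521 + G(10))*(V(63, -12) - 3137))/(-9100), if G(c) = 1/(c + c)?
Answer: 11887920133/7644000 ≈ 1555.2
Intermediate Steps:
V(B, J) = 7 - (-24 + B)/(2*B) (V(B, J) = 7 - (B - 24)/(B + B) = 7 - (-24 + B)/(2*B))
G(c) = 1/(2*c)
((4521 + G(10))*(V(63, -12) - 3137))/(-9100) = ((4521 + (½)/10)*((13/2 + 12/63) - 3137))/(-9100) = ((4521 + (½)*(⅒))*((13/2 + 12*(1/63)) - 3137))*(-1/9100) = ((4521 + 1/20)*((13/2 + 4/21) - 3137))*(-1/9100) = (90421*(281/42 - 3137)/20)*(-1/9100) = ((90421/20)*(-131473/42))*(-1/9100) = -11887920133/840*(-1/9100) = 11887920133/7644000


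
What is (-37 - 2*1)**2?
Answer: 1521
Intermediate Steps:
(-37 - 2*1)**2 = (-37 - 2)**2 = (-39)**2 = 1521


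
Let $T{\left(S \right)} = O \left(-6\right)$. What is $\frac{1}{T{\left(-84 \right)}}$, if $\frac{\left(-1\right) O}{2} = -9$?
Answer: $- \frac{1}{108} \approx -0.0092593$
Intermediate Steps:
$O = 18$ ($O = \left(-2\right) \left(-9\right) = 18$)
$T{\left(S \right)} = -108$ ($T{\left(S \right)} = 18 \left(-6\right) = -108$)
$\frac{1}{T{\left(-84 \right)}} = \frac{1}{-108} = - \frac{1}{108}$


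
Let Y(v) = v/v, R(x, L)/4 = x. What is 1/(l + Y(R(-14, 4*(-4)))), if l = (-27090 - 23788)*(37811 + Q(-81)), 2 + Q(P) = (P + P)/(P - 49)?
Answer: -65/125041130683 ≈ -5.1983e-10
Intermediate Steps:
R(x, L) = 4*x
Q(P) = -2 + 2*P/(-49 + P) (Q(P) = -2 + (P + P)/(P - 49) = -2 + (2*P)/(-49 + P) = -2 + 2*P/(-49 + P))
Y(v) = 1
l = -125041130748/65 (l = (-27090 - 23788)*(37811 + 98/(-49 - 81)) = -50878*(37811 + 98/(-130)) = -50878*(37811 + 98*(-1/130)) = -50878*(37811 - 49/65) = -50878*2457666/65 = -125041130748/65 ≈ -1.9237e+9)
1/(l + Y(R(-14, 4*(-4)))) = 1/(-125041130748/65 + 1) = 1/(-125041130683/65) = -65/125041130683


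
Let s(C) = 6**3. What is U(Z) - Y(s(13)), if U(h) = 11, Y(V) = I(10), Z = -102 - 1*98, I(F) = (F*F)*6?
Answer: -589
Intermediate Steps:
s(C) = 216
I(F) = 6*F**2 (I(F) = F**2*6 = 6*F**2)
Z = -200 (Z = -102 - 98 = -200)
Y(V) = 600 (Y(V) = 6*10**2 = 6*100 = 600)
U(Z) - Y(s(13)) = 11 - 1*600 = 11 - 600 = -589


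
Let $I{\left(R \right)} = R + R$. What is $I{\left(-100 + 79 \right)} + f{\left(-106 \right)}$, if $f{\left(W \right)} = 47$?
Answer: $5$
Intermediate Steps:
$I{\left(R \right)} = 2 R$
$I{\left(-100 + 79 \right)} + f{\left(-106 \right)} = 2 \left(-100 + 79\right) + 47 = 2 \left(-21\right) + 47 = -42 + 47 = 5$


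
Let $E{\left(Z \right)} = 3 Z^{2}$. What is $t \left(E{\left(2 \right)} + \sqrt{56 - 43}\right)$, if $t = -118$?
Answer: $-1416 - 118 \sqrt{13} \approx -1841.5$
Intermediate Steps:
$t \left(E{\left(2 \right)} + \sqrt{56 - 43}\right) = - 118 \left(3 \cdot 2^{2} + \sqrt{56 - 43}\right) = - 118 \left(3 \cdot 4 + \sqrt{13}\right) = - 118 \left(12 + \sqrt{13}\right) = -1416 - 118 \sqrt{13}$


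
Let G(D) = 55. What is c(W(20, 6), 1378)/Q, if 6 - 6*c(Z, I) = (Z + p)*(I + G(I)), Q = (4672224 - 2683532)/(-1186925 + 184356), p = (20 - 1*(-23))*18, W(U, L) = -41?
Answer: 1053081433927/11932152 ≈ 88256.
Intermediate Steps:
p = 774 (p = (20 + 23)*18 = 43*18 = 774)
Q = -1988692/1002569 (Q = 1988692/(-1002569) = 1988692*(-1/1002569) = -1988692/1002569 ≈ -1.9836)
c(Z, I) = 1 - (55 + I)*(774 + Z)/6 (c(Z, I) = 1 - (Z + 774)*(I + 55)/6 = 1 - (774 + Z)*(55 + I)/6 = 1 - (55 + I)*(774 + Z)/6)
c(W(20, 6), 1378)/Q = (-7094 - 129*1378 - 55/6*(-41) - 1/6*1378*(-41))/(-1988692/1002569) = (-7094 - 177762 + 2255/6 + 28249/3)*(-1002569/1988692) = -1050383/6*(-1002569/1988692) = 1053081433927/11932152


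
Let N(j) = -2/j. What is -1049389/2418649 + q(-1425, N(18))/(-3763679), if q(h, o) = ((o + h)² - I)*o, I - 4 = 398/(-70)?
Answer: -86847194217809554/232263515743355565 ≈ -0.37392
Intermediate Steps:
I = -59/35 (I = 4 + 398/(-70) = 4 + 398*(-1/70) = 4 - 199/35 = -59/35 ≈ -1.6857)
q(h, o) = o*(59/35 + (h + o)²) (q(h, o) = ((o + h)² - 1*(-59/35))*o = ((h + o)² + 59/35)*o = (59/35 + (h + o)²)*o = o*(59/35 + (h + o)²))
-1049389/2418649 + q(-1425, N(18))/(-3763679) = -1049389/2418649 + ((-2/18)*(59 + 35*(-1425 - 2/18)²)/35)/(-3763679) = -1049389*1/2418649 + ((-2*1/18)*(59 + 35*(-1425 - 2*1/18)²)/35)*(-1/3763679) = -1049389/2418649 + ((1/35)*(-⅑)*(59 + 35*(-1425 - ⅑)²))*(-1/3763679) = -1049389/2418649 + ((1/35)*(-⅑)*(59 + 35*(-12826/9)²))*(-1/3763679) = -1049389/2418649 + ((1/35)*(-⅑)*(59 + 35*(164506276/81)))*(-1/3763679) = -1049389/2418649 + ((1/35)*(-⅑)*(59 + 5757719660/81))*(-1/3763679) = -1049389/2418649 + ((1/35)*(-⅑)*(5757724439/81))*(-1/3763679) = -1049389/2418649 - 5757724439/25515*(-1/3763679) = -1049389/2418649 + 5757724439/96030269685 = -86847194217809554/232263515743355565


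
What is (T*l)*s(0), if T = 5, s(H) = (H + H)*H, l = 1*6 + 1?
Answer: 0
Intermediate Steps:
l = 7 (l = 6 + 1 = 7)
s(H) = 2*H² (s(H) = (2*H)*H = 2*H²)
(T*l)*s(0) = (5*7)*(2*0²) = 35*(2*0) = 35*0 = 0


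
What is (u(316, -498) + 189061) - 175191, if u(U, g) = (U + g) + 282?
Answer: 13970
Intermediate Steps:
u(U, g) = 282 + U + g
(u(316, -498) + 189061) - 175191 = ((282 + 316 - 498) + 189061) - 175191 = (100 + 189061) - 175191 = 189161 - 175191 = 13970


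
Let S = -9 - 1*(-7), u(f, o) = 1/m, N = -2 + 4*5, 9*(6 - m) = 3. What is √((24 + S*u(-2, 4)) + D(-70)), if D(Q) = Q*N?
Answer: I*√357306/17 ≈ 35.162*I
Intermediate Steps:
m = 17/3 (m = 6 - ⅑*3 = 6 - ⅓ = 17/3 ≈ 5.6667)
N = 18 (N = -2 + 20 = 18)
u(f, o) = 3/17 (u(f, o) = 1/(17/3) = 3/17)
S = -2 (S = -9 + 7 = -2)
D(Q) = 18*Q (D(Q) = Q*18 = 18*Q)
√((24 + S*u(-2, 4)) + D(-70)) = √((24 - 2*3/17) + 18*(-70)) = √((24 - 6/17) - 1260) = √(402/17 - 1260) = √(-21018/17) = I*√357306/17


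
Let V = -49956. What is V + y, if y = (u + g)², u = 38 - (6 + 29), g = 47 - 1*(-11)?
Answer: -46235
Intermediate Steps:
g = 58 (g = 47 + 11 = 58)
u = 3 (u = 38 - 1*35 = 38 - 35 = 3)
y = 3721 (y = (3 + 58)² = 61² = 3721)
V + y = -49956 + 3721 = -46235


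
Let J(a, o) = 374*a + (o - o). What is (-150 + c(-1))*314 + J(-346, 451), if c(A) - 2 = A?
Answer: -176190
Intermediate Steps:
c(A) = 2 + A
J(a, o) = 374*a (J(a, o) = 374*a + 0 = 374*a)
(-150 + c(-1))*314 + J(-346, 451) = (-150 + (2 - 1))*314 + 374*(-346) = (-150 + 1)*314 - 129404 = -149*314 - 129404 = -46786 - 129404 = -176190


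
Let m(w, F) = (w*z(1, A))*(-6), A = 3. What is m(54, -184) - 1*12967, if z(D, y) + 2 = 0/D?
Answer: -12319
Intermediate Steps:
z(D, y) = -2 (z(D, y) = -2 + 0/D = -2 + 0 = -2)
m(w, F) = 12*w (m(w, F) = (w*(-2))*(-6) = -2*w*(-6) = 12*w)
m(54, -184) - 1*12967 = 12*54 - 1*12967 = 648 - 12967 = -12319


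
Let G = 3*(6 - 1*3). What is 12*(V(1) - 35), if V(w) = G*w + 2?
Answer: -288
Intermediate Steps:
G = 9 (G = 3*(6 - 3) = 3*3 = 9)
V(w) = 2 + 9*w (V(w) = 9*w + 2 = 2 + 9*w)
12*(V(1) - 35) = 12*((2 + 9*1) - 35) = 12*((2 + 9) - 35) = 12*(11 - 35) = 12*(-24) = -288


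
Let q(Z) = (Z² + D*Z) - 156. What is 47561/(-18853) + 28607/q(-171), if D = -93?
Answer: -1600346497/848158764 ≈ -1.8868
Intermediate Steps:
q(Z) = -156 + Z² - 93*Z (q(Z) = (Z² - 93*Z) - 156 = -156 + Z² - 93*Z)
47561/(-18853) + 28607/q(-171) = 47561/(-18853) + 28607/(-156 + (-171)² - 93*(-171)) = 47561*(-1/18853) + 28607/(-156 + 29241 + 15903) = -47561/18853 + 28607/44988 = -1600346497/848158764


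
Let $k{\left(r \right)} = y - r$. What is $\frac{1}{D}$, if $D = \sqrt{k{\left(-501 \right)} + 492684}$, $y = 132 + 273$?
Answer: $\frac{\sqrt{493590}}{493590} \approx 0.0014234$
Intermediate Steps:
$y = 405$
$k{\left(r \right)} = 405 - r$
$D = \sqrt{493590}$ ($D = \sqrt{\left(405 - -501\right) + 492684} = \sqrt{\left(405 + 501\right) + 492684} = \sqrt{906 + 492684} = \sqrt{493590} \approx 702.56$)
$\frac{1}{D} = \frac{1}{\sqrt{493590}} = \frac{\sqrt{493590}}{493590}$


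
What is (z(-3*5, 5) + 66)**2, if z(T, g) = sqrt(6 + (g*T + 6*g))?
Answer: (66 + I*sqrt(39))**2 ≈ 4317.0 + 824.34*I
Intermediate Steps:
z(T, g) = sqrt(6 + 6*g + T*g) (z(T, g) = sqrt(6 + (T*g + 6*g)) = sqrt(6 + (6*g + T*g)) = sqrt(6 + 6*g + T*g))
(z(-3*5, 5) + 66)**2 = (sqrt(6 + 6*5 - 3*5*5) + 66)**2 = (sqrt(6 + 30 - 15*5) + 66)**2 = (sqrt(6 + 30 - 75) + 66)**2 = (sqrt(-39) + 66)**2 = (I*sqrt(39) + 66)**2 = (66 + I*sqrt(39))**2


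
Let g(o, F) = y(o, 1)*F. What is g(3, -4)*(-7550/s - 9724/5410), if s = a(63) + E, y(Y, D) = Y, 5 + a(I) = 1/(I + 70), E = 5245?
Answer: 24418622608/628390435 ≈ 38.859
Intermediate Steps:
a(I) = -5 + 1/(70 + I) (a(I) = -5 + 1/(I + 70) = -5 + 1/(70 + I))
s = 696921/133 (s = (-349 - 5*63)/(70 + 63) + 5245 = (-349 - 315)/133 + 5245 = (1/133)*(-664) + 5245 = -664/133 + 5245 = 696921/133 ≈ 5240.0)
g(o, F) = F*o (g(o, F) = o*F = F*o)
g(3, -4)*(-7550/s - 9724/5410) = (-4*3)*(-7550/696921/133 - 9724/5410) = -12*(-7550*133/696921 - 9724*1/5410) = -12*(-1004150/696921 - 4862/2705) = -12*(-6104655652/1885171305) = 24418622608/628390435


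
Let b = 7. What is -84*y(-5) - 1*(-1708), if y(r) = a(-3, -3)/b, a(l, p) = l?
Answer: 1744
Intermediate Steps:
y(r) = -3/7
-84*y(-5) - 1*(-1708) = -84*(-3/7) - 1*(-1708) = 36 + 1708 = 1744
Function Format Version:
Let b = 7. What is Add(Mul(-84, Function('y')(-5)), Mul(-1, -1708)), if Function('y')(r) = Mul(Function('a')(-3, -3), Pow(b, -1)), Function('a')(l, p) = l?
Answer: 1744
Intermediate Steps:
Function('y')(r) = Rational(-3, 7) (Function('y')(r) = Mul(-3, Pow(7, -1)) = Mul(-3, Rational(1, 7)) = Rational(-3, 7))
Add(Mul(-84, Function('y')(-5)), Mul(-1, -1708)) = Add(Mul(-84, Rational(-3, 7)), Mul(-1, -1708)) = Add(36, 1708) = 1744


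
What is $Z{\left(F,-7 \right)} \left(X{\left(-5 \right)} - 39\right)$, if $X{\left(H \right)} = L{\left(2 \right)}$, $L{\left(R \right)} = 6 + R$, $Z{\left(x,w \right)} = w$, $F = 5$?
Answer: $217$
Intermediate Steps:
$X{\left(H \right)} = 8$ ($X{\left(H \right)} = 6 + 2 = 8$)
$Z{\left(F,-7 \right)} \left(X{\left(-5 \right)} - 39\right) = - 7 \left(8 - 39\right) = \left(-7\right) \left(-31\right) = 217$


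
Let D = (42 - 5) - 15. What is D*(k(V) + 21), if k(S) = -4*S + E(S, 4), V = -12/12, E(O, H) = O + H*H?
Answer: 880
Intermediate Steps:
E(O, H) = O + H²
V = -1 (V = -12*1/12 = -1)
D = 22 (D = 37 - 15 = 22)
k(S) = 16 - 3*S (k(S) = -4*S + (S + 4²) = -4*S + (S + 16) = -4*S + (16 + S) = 16 - 3*S)
D*(k(V) + 21) = 22*((16 - 3*(-1)) + 21) = 22*((16 + 3) + 21) = 22*(19 + 21) = 22*40 = 880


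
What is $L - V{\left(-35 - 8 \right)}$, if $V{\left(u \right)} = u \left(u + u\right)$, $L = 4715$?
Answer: $1017$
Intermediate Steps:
$V{\left(u \right)} = 2 u^{2}$ ($V{\left(u \right)} = u 2 u = 2 u^{2}$)
$L - V{\left(-35 - 8 \right)} = 4715 - 2 \left(-35 - 8\right)^{2} = 4715 - 2 \left(-43\right)^{2} = 4715 - 2 \cdot 1849 = 4715 - 3698 = 1017$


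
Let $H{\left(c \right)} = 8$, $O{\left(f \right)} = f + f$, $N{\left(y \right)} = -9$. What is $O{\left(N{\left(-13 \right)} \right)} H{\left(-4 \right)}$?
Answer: $-144$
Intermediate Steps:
$O{\left(f \right)} = 2 f$
$O{\left(N{\left(-13 \right)} \right)} H{\left(-4 \right)} = 2 \left(-9\right) 8 = \left(-18\right) 8 = -144$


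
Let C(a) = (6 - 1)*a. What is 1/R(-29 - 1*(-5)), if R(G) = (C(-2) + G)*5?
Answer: -1/170 ≈ -0.0058824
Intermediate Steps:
C(a) = 5*a
R(G) = -50 + 5*G (R(G) = (5*(-2) + G)*5 = (-10 + G)*5 = -50 + 5*G)
1/R(-29 - 1*(-5)) = 1/(-50 + 5*(-29 - 1*(-5))) = 1/(-50 + 5*(-29 + 5)) = 1/(-50 + 5*(-24)) = 1/(-50 - 120) = 1/(-170) = -1/170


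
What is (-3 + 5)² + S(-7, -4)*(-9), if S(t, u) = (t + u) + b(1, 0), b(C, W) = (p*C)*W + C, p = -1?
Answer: 94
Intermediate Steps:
b(C, W) = C - C*W (b(C, W) = (-C)*W + C = -C*W + C = C - C*W)
S(t, u) = 1 + t + u (S(t, u) = (t + u) + 1*(1 - 1*0) = (t + u) + 1*(1 + 0) = (t + u) + 1*1 = (t + u) + 1 = 1 + t + u)
(-3 + 5)² + S(-7, -4)*(-9) = (-3 + 5)² + (1 - 7 - 4)*(-9) = 2² - 10*(-9) = 4 + 90 = 94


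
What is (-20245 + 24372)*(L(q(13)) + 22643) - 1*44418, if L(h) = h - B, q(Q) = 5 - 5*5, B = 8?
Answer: 93287687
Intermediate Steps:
q(Q) = -20 (q(Q) = 5 - 25 = -20)
L(h) = -8 + h (L(h) = h - 1*8 = h - 8 = -8 + h)
(-20245 + 24372)*(L(q(13)) + 22643) - 1*44418 = (-20245 + 24372)*((-8 - 20) + 22643) - 1*44418 = 4127*(-28 + 22643) - 44418 = 4127*22615 - 44418 = 93332105 - 44418 = 93287687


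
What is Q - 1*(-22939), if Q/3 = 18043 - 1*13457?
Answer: 36697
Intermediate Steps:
Q = 13758 (Q = 3*(18043 - 1*13457) = 3*(18043 - 13457) = 3*4586 = 13758)
Q - 1*(-22939) = 13758 - 1*(-22939) = 13758 + 22939 = 36697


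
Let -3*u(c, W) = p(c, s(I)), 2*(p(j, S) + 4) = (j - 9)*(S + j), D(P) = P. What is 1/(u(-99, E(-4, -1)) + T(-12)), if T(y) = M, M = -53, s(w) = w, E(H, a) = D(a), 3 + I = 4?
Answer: -3/5447 ≈ -0.00055076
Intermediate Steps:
I = 1 (I = -3 + 4 = 1)
E(H, a) = a
T(y) = -53
p(j, S) = -4 + (-9 + j)*(S + j)/2 (p(j, S) = -4 + ((j - 9)*(S + j))/2 = -4 + ((-9 + j)*(S + j))/2 = -4 + (-9 + j)*(S + j)/2)
u(c, W) = 17/6 - c**2/6 + 4*c/3 (u(c, W) = -(-4 + c**2/2 - 9/2*1 - 9*c/2 + (1/2)*1*c)/3 = -(-4 + c**2/2 - 9/2 - 9*c/2 + c/2)/3 = -(-17/2 + c**2/2 - 4*c)/3 = 17/6 - c**2/6 + 4*c/3)
1/(u(-99, E(-4, -1)) + T(-12)) = 1/((17/6 - 1/6*(-99)**2 + (4/3)*(-99)) - 53) = 1/((17/6 - 1/6*9801 - 132) - 53) = 1/((17/6 - 3267/2 - 132) - 53) = 1/(-5288/3 - 53) = 1/(-5447/3) = -3/5447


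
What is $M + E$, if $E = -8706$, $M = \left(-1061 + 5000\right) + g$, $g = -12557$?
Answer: $-17324$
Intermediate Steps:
$M = -8618$ ($M = \left(-1061 + 5000\right) - 12557 = 3939 - 12557 = -8618$)
$M + E = -8618 - 8706 = -17324$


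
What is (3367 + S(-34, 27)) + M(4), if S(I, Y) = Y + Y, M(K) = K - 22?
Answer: 3403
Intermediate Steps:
M(K) = -22 + K
S(I, Y) = 2*Y
(3367 + S(-34, 27)) + M(4) = (3367 + 2*27) + (-22 + 4) = (3367 + 54) - 18 = 3421 - 18 = 3403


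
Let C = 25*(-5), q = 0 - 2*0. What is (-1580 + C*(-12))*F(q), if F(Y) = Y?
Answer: 0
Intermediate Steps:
q = 0 (q = 0 + 0 = 0)
C = -125
(-1580 + C*(-12))*F(q) = (-1580 - 125*(-12))*0 = (-1580 + 1500)*0 = -80*0 = 0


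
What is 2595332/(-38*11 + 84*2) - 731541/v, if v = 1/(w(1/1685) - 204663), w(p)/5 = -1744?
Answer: 19512300352709/125 ≈ 1.5610e+11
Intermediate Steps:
w(p) = -8720 (w(p) = 5*(-1744) = -8720)
v = -1/213383 (v = 1/(-8720 - 204663) = 1/(-213383) = -1/213383 ≈ -4.6864e-6)
2595332/(-38*11 + 84*2) - 731541/v = 2595332/(-38*11 + 84*2) - 731541/(-1/213383) = 2595332/(-418 + 168) - 731541*(-213383) = 2595332/(-250) + 156098413203 = 2595332*(-1/250) + 156098413203 = -1297666/125 + 156098413203 = 19512300352709/125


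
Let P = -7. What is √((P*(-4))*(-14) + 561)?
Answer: 13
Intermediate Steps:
√((P*(-4))*(-14) + 561) = √(-7*(-4)*(-14) + 561) = √(28*(-14) + 561) = √(-392 + 561) = √169 = 13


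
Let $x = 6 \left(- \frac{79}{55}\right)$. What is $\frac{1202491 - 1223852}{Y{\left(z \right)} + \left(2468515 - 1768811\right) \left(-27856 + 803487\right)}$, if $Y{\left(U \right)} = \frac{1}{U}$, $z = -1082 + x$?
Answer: $- \frac{31251664}{794001058527521} \approx -3.936 \cdot 10^{-8}$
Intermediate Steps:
$x = - \frac{474}{55}$ ($x = 6 \left(\left(-79\right) \frac{1}{55}\right) = 6 \left(- \frac{79}{55}\right) = - \frac{474}{55} \approx -8.6182$)
$z = - \frac{59984}{55}$ ($z = -1082 - \frac{474}{55} = - \frac{59984}{55} \approx -1090.6$)
$\frac{1202491 - 1223852}{Y{\left(z \right)} + \left(2468515 - 1768811\right) \left(-27856 + 803487\right)} = \frac{1202491 - 1223852}{\frac{1}{- \frac{59984}{55}} + \left(2468515 - 1768811\right) \left(-27856 + 803487\right)} = - \frac{21361}{- \frac{55}{59984} + 699704 \cdot 775631} = - \frac{21361}{- \frac{55}{59984} + 542712113224} = - \frac{21361}{\frac{32554043399628361}{59984}} = \left(-21361\right) \frac{59984}{32554043399628361} = - \frac{31251664}{794001058527521}$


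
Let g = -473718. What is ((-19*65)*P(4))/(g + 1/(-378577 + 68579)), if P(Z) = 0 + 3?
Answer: 229708518/29370326513 ≈ 0.0078211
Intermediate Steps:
P(Z) = 3
((-19*65)*P(4))/(g + 1/(-378577 + 68579)) = (-19*65*3)/(-473718 + 1/(-378577 + 68579)) = (-1235*3)/(-473718 + 1/(-309998)) = -3705/(-473718 - 1/309998) = -3705/(-146851632565/309998) = -3705*(-309998/146851632565) = 229708518/29370326513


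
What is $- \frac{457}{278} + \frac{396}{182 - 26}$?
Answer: $\frac{3233}{3614} \approx 0.89458$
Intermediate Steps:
$- \frac{457}{278} + \frac{396}{182 - 26} = \left(-457\right) \frac{1}{278} + \frac{396}{182 - 26} = - \frac{457}{278} + \frac{396}{156} = - \frac{457}{278} + 396 \cdot \frac{1}{156} = - \frac{457}{278} + \frac{33}{13} = \frac{3233}{3614}$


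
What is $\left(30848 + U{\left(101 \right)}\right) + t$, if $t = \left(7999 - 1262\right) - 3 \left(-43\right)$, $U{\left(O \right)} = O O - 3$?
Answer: $47912$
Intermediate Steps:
$U{\left(O \right)} = -3 + O^{2}$ ($U{\left(O \right)} = O^{2} - 3 = -3 + O^{2}$)
$t = 6866$ ($t = \left(7999 - 1262\right) - -129 = 6737 + 129 = 6866$)
$\left(30848 + U{\left(101 \right)}\right) + t = \left(30848 - \left(3 - 101^{2}\right)\right) + 6866 = \left(30848 + \left(-3 + 10201\right)\right) + 6866 = \left(30848 + 10198\right) + 6866 = 41046 + 6866 = 47912$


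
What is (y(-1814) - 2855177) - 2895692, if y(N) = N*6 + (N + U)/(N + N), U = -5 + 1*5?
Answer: -11523505/2 ≈ -5.7618e+6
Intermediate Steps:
U = 0 (U = -5 + 5 = 0)
y(N) = 1/2 + 6*N (y(N) = N*6 + (N + 0)/(N + N) = 6*N + N/((2*N)) = 6*N + N*(1/(2*N)) = 6*N + 1/2 = 1/2 + 6*N)
(y(-1814) - 2855177) - 2895692 = ((1/2 + 6*(-1814)) - 2855177) - 2895692 = ((1/2 - 10884) - 2855177) - 2895692 = (-21767/2 - 2855177) - 2895692 = -5732121/2 - 2895692 = -11523505/2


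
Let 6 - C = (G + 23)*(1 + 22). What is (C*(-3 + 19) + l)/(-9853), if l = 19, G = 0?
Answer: 8349/9853 ≈ 0.84736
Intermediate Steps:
C = -523 (C = 6 - (0 + 23)*(1 + 22) = 6 - 23*23 = 6 - 1*529 = 6 - 529 = -523)
(C*(-3 + 19) + l)/(-9853) = (-523*(-3 + 19) + 19)/(-9853) = (-523*16 + 19)*(-1/9853) = (-8368 + 19)*(-1/9853) = -8349*(-1/9853) = 8349/9853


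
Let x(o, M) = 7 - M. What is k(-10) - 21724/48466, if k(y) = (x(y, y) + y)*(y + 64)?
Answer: 9149212/24233 ≈ 377.55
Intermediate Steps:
k(y) = 448 + 7*y (k(y) = ((7 - y) + y)*(y + 64) = 7*(64 + y) = 448 + 7*y)
k(-10) - 21724/48466 = (448 + 7*(-10)) - 21724/48466 = (448 - 70) - 21724*1/48466 = 378 - 10862/24233 = 9149212/24233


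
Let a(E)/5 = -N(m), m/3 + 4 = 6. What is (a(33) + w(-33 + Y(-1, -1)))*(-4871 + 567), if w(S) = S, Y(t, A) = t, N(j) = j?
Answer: 275456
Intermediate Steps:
m = 6 (m = -12 + 3*6 = -12 + 18 = 6)
a(E) = -30 (a(E) = 5*(-1*6) = 5*(-6) = -30)
(a(33) + w(-33 + Y(-1, -1)))*(-4871 + 567) = (-30 + (-33 - 1))*(-4871 + 567) = (-30 - 34)*(-4304) = -64*(-4304) = 275456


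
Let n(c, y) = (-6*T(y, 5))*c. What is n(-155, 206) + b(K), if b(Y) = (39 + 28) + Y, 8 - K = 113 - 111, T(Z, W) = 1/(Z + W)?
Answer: 16333/211 ≈ 77.408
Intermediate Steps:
T(Z, W) = 1/(W + Z)
n(c, y) = -6*c/(5 + y) (n(c, y) = (-6/(5 + y))*c = -6*c/(5 + y))
K = 6 (K = 8 - (113 - 111) = 8 - 1*2 = 8 - 2 = 6)
b(Y) = 67 + Y
n(-155, 206) + b(K) = -6*(-155)/(5 + 206) + (67 + 6) = -6*(-155)/211 + 73 = -6*(-155)*1/211 + 73 = 930/211 + 73 = 16333/211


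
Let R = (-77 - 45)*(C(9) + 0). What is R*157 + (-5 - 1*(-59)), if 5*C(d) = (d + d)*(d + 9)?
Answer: -6205626/5 ≈ -1.2411e+6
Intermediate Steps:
C(d) = 2*d*(9 + d)/5 (C(d) = ((d + d)*(d + 9))/5 = ((2*d)*(9 + d))/5 = (2*d*(9 + d))/5 = 2*d*(9 + d)/5)
R = -39528/5 (R = (-77 - 45)*((⅖)*9*(9 + 9) + 0) = -122*((⅖)*9*18 + 0) = -122*(324/5 + 0) = -122*324/5 = -39528/5 ≈ -7905.6)
R*157 + (-5 - 1*(-59)) = -39528/5*157 + (-5 - 1*(-59)) = -6205896/5 + (-5 + 59) = -6205896/5 + 54 = -6205626/5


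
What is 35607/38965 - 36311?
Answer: -1414822508/38965 ≈ -36310.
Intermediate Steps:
35607/38965 - 36311 = -1414822508/38965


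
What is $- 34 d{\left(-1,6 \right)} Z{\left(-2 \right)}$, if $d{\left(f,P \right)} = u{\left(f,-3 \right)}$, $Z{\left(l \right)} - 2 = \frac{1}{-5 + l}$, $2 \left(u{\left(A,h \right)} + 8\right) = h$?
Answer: $\frac{4199}{7} \approx 599.86$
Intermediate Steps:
$u{\left(A,h \right)} = -8 + \frac{h}{2}$
$Z{\left(l \right)} = 2 + \frac{1}{-5 + l}$
$d{\left(f,P \right)} = - \frac{19}{2}$ ($d{\left(f,P \right)} = -8 + \frac{1}{2} \left(-3\right) = -8 - \frac{3}{2} = - \frac{19}{2}$)
$- 34 d{\left(-1,6 \right)} Z{\left(-2 \right)} = \left(-34\right) \left(- \frac{19}{2}\right) \frac{-9 + 2 \left(-2\right)}{-5 - 2} = 323 \frac{-9 - 4}{-7} = 323 \left(\left(- \frac{1}{7}\right) \left(-13\right)\right) = 323 \cdot \frac{13}{7} = \frac{4199}{7}$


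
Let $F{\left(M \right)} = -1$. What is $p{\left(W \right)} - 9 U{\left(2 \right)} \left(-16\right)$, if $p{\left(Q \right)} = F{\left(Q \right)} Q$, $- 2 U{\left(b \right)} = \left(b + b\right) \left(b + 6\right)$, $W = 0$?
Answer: $0$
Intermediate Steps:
$U{\left(b \right)} = - b \left(6 + b\right)$ ($U{\left(b \right)} = - \frac{\left(b + b\right) \left(b + 6\right)}{2} = - \frac{2 b \left(6 + b\right)}{2} = - b \left(6 + b\right)$)
$p{\left(Q \right)} = - Q$
$p{\left(W \right)} - 9 U{\left(2 \right)} \left(-16\right) = \left(-1\right) 0 - 9 \left(\left(-1\right) 2 \left(6 + 2\right)\right) \left(-16\right) = 0 - 9 \left(\left(-1\right) 2 \cdot 8\right) \left(-16\right) = 0 \left(-9\right) \left(-16\right) \left(-16\right) = 0 \cdot 144 \left(-16\right) = 0 \left(-2304\right) = 0$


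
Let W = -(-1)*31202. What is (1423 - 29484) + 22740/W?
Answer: -437768291/15601 ≈ -28060.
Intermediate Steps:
W = 31202 (W = -1*(-31202) = 31202)
(1423 - 29484) + 22740/W = (1423 - 29484) + 22740/31202 = -28061 + 22740*(1/31202) = -28061 + 11370/15601 = -437768291/15601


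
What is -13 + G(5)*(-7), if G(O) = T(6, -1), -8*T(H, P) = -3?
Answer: -125/8 ≈ -15.625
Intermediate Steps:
T(H, P) = 3/8 (T(H, P) = -⅛*(-3) = 3/8)
G(O) = 3/8
-13 + G(5)*(-7) = -13 + (3/8)*(-7) = -13 - 21/8 = -125/8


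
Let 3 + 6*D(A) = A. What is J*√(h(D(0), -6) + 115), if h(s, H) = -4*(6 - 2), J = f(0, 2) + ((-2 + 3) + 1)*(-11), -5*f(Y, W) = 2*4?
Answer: -354*√11/5 ≈ -234.82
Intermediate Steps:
f(Y, W) = -8/5 (f(Y, W) = -2*4/5 = -⅕*8 = -8/5)
D(A) = -½ + A/6
J = -118/5 (J = -8/5 + ((-2 + 3) + 1)*(-11) = -8/5 + (1 + 1)*(-11) = -8/5 + 2*(-11) = -8/5 - 22 = -118/5 ≈ -23.600)
h(s, H) = -16 (h(s, H) = -4*4 = -16)
J*√(h(D(0), -6) + 115) = -118*√(-16 + 115)/5 = -354*√11/5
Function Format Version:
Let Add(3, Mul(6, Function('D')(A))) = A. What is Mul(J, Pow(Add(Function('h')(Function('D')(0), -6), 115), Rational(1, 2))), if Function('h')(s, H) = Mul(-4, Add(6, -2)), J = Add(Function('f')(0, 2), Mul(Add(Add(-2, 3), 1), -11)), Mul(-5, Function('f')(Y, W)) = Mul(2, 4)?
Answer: Mul(Rational(-354, 5), Pow(11, Rational(1, 2))) ≈ -234.82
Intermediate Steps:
Function('f')(Y, W) = Rational(-8, 5) (Function('f')(Y, W) = Mul(Rational(-1, 5), Mul(2, 4)) = Mul(Rational(-1, 5), 8) = Rational(-8, 5))
Function('D')(A) = Add(Rational(-1, 2), Mul(Rational(1, 6), A))
J = Rational(-118, 5) (J = Add(Rational(-8, 5), Mul(Add(Add(-2, 3), 1), -11)) = Add(Rational(-8, 5), Mul(Add(1, 1), -11)) = Add(Rational(-8, 5), Mul(2, -11)) = Add(Rational(-8, 5), -22) = Rational(-118, 5) ≈ -23.600)
Function('h')(s, H) = -16 (Function('h')(s, H) = Mul(-4, 4) = -16)
Mul(J, Pow(Add(Function('h')(Function('D')(0), -6), 115), Rational(1, 2))) = Mul(Rational(-118, 5), Pow(Add(-16, 115), Rational(1, 2))) = Mul(Rational(-118, 5), Pow(99, Rational(1, 2))) = Mul(Rational(-118, 5), Mul(3, Pow(11, Rational(1, 2)))) = Mul(Rational(-354, 5), Pow(11, Rational(1, 2)))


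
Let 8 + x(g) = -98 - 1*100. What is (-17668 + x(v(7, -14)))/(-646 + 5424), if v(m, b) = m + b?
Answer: -8937/2389 ≈ -3.7409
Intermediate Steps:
v(m, b) = b + m
x(g) = -206 (x(g) = -8 + (-98 - 1*100) = -8 + (-98 - 100) = -8 - 198 = -206)
(-17668 + x(v(7, -14)))/(-646 + 5424) = (-17668 - 206)/(-646 + 5424) = -17874/4778 = -17874*1/4778 = -8937/2389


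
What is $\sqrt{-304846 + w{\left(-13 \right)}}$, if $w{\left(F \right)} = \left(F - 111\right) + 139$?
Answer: $i \sqrt{304831} \approx 552.12 i$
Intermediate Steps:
$w{\left(F \right)} = 28 + F$ ($w{\left(F \right)} = \left(-111 + F\right) + 139 = 28 + F$)
$\sqrt{-304846 + w{\left(-13 \right)}} = \sqrt{-304846 + \left(28 - 13\right)} = \sqrt{-304846 + 15} = \sqrt{-304831} = i \sqrt{304831}$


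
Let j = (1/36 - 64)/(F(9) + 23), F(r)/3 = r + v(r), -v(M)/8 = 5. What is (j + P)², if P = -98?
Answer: 1221572401/129600 ≈ 9425.7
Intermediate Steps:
v(M) = -40 (v(M) = -8*5 = -40)
F(r) = -120 + 3*r (F(r) = 3*(r - 40) = 3*(-40 + r) = -120 + 3*r)
j = 329/360 (j = (1/36 - 64)/((-120 + 3*9) + 23) = (1/36 - 64)/((-120 + 27) + 23) = -2303/(36*(-93 + 23)) = -2303/36/(-70) = -2303/36*(-1/70) = 329/360 ≈ 0.91389)
(j + P)² = (329/360 - 98)² = (-34951/360)² = 1221572401/129600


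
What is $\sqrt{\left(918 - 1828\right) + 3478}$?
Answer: $2 \sqrt{642} \approx 50.675$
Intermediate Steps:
$\sqrt{\left(918 - 1828\right) + 3478} = \sqrt{-910 + 3478} = \sqrt{2568} = 2 \sqrt{642}$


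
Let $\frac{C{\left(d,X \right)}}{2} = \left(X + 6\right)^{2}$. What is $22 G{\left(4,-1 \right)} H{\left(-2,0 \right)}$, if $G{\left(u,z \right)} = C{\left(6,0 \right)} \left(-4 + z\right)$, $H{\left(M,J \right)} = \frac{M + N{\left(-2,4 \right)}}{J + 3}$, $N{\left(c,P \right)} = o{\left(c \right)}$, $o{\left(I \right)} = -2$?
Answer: $10560$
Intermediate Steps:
$N{\left(c,P \right)} = -2$
$C{\left(d,X \right)} = 2 \left(6 + X\right)^{2}$ ($C{\left(d,X \right)} = 2 \left(X + 6\right)^{2} = 2 \left(6 + X\right)^{2}$)
$H{\left(M,J \right)} = \frac{-2 + M}{3 + J}$ ($H{\left(M,J \right)} = \frac{M - 2}{J + 3} = \frac{-2 + M}{3 + J}$)
$G{\left(u,z \right)} = -288 + 72 z$ ($G{\left(u,z \right)} = 2 \left(6 + 0\right)^{2} \left(-4 + z\right) = 2 \cdot 6^{2} \left(-4 + z\right) = 2 \cdot 36 \left(-4 + z\right) = 72 \left(-4 + z\right) = -288 + 72 z$)
$22 G{\left(4,-1 \right)} H{\left(-2,0 \right)} = 22 \left(-288 + 72 \left(-1\right)\right) \frac{-2 - 2}{3 + 0} = 22 \left(-288 - 72\right) \frac{1}{3} \left(-4\right) = 22 \left(-360\right) \frac{1}{3} \left(-4\right) = \left(-7920\right) \left(- \frac{4}{3}\right) = 10560$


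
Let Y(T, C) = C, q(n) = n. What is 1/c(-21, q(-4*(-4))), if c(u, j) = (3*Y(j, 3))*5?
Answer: 1/45 ≈ 0.022222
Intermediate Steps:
c(u, j) = 45 (c(u, j) = (3*3)*5 = 9*5 = 45)
1/c(-21, q(-4*(-4))) = 1/45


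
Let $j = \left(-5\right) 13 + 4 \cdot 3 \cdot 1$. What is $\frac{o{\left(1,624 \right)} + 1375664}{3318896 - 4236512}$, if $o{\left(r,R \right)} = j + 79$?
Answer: $- \frac{687845}{458808} \approx -1.4992$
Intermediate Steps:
$j = -53$ ($j = -65 + 12 \cdot 1 = -65 + 12 = -53$)
$o{\left(r,R \right)} = 26$ ($o{\left(r,R \right)} = -53 + 79 = 26$)
$\frac{o{\left(1,624 \right)} + 1375664}{3318896 - 4236512} = \frac{26 + 1375664}{3318896 - 4236512} = \frac{1375690}{-917616} = 1375690 \left(- \frac{1}{917616}\right) = - \frac{687845}{458808}$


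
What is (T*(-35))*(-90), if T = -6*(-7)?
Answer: 132300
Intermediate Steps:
T = 42
(T*(-35))*(-90) = (42*(-35))*(-90) = -1470*(-90) = 132300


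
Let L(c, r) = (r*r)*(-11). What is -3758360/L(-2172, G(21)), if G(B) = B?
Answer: 3758360/4851 ≈ 774.76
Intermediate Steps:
L(c, r) = -11*r² (L(c, r) = r²*(-11) = -11*r²)
-3758360/L(-2172, G(21)) = -3758360/((-11*21²)) = -3758360/((-11*441)) = -3758360/(-4851) = -3758360*(-1/4851) = 3758360/4851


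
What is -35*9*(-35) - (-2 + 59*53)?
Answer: 7900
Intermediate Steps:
-35*9*(-35) - (-2 + 59*53) = -315*(-35) - (-2 + 3127) = 11025 - 1*3125 = 11025 - 3125 = 7900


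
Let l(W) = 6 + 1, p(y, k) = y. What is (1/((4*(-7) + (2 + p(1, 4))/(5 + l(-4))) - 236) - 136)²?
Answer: 20587658256/1113025 ≈ 18497.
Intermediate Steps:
l(W) = 7
(1/((4*(-7) + (2 + p(1, 4))/(5 + l(-4))) - 236) - 136)² = (1/((4*(-7) + (2 + 1)/(5 + 7)) - 236) - 136)² = (1/((-28 + 3/12) - 236) - 136)² = (1/((-28 + 3*(1/12)) - 236) - 136)² = (1/((-28 + ¼) - 236) - 136)² = (1/(-111/4 - 236) - 136)² = (1/(-1055/4) - 136)² = (-4/1055 - 136)² = (-143484/1055)² = 20587658256/1113025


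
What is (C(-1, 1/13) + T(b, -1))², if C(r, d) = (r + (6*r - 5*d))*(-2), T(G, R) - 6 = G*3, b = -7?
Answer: 9/169 ≈ 0.053254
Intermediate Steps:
T(G, R) = 6 + 3*G (T(G, R) = 6 + G*3 = 6 + 3*G)
C(r, d) = -14*r + 10*d (C(r, d) = (r + (-5*d + 6*r))*(-2) = (-5*d + 7*r)*(-2) = -14*r + 10*d)
(C(-1, 1/13) + T(b, -1))² = ((-14*(-1) + 10/13) + (6 + 3*(-7)))² = ((14 + 10*(1/13)) + (6 - 21))² = ((14 + 10/13) - 15)² = (192/13 - 15)² = (-3/13)² = 9/169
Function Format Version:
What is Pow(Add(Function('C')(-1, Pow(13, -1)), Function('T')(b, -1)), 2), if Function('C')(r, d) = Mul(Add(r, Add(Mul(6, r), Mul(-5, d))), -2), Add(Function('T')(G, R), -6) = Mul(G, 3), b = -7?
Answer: Rational(9, 169) ≈ 0.053254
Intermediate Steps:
Function('T')(G, R) = Add(6, Mul(3, G)) (Function('T')(G, R) = Add(6, Mul(G, 3)) = Add(6, Mul(3, G)))
Function('C')(r, d) = Add(Mul(-14, r), Mul(10, d)) (Function('C')(r, d) = Mul(Add(r, Add(Mul(-5, d), Mul(6, r))), -2) = Mul(Add(Mul(-5, d), Mul(7, r)), -2) = Add(Mul(-14, r), Mul(10, d)))
Pow(Add(Function('C')(-1, Pow(13, -1)), Function('T')(b, -1)), 2) = Pow(Add(Add(Mul(-14, -1), Mul(10, Pow(13, -1))), Add(6, Mul(3, -7))), 2) = Pow(Add(Add(14, Mul(10, Rational(1, 13))), Add(6, -21)), 2) = Pow(Add(Add(14, Rational(10, 13)), -15), 2) = Pow(Add(Rational(192, 13), -15), 2) = Pow(Rational(-3, 13), 2) = Rational(9, 169)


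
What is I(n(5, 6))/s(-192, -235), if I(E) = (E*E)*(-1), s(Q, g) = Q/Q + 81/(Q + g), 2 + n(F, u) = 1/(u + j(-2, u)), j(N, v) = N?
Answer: -20923/5536 ≈ -3.7794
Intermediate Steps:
n(F, u) = -2 + 1/(-2 + u) (n(F, u) = -2 + 1/(u - 2) = -2 + 1/(-2 + u))
s(Q, g) = 1 + 81/(Q + g)
I(E) = -E² (I(E) = E²*(-1) = -E²)
I(n(5, 6))/s(-192, -235) = (-((5 - 2*6)/(-2 + 6))²)/(((81 - 192 - 235)/(-192 - 235))) = (-((5 - 12)/4)²)/((-346/(-427))) = (-((¼)*(-7))²)/((-1/427*(-346))) = (-(-7/4)²)/(346/427) = -1*49/16*(427/346) = -49/16*427/346 = -20923/5536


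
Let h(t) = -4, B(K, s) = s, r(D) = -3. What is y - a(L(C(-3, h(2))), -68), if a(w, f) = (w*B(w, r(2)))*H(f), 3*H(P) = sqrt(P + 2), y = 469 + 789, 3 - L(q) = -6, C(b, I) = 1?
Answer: 1258 + 9*I*sqrt(66) ≈ 1258.0 + 73.116*I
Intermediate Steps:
L(q) = 9 (L(q) = 3 - 1*(-6) = 3 + 6 = 9)
y = 1258
H(P) = sqrt(2 + P)/3 (H(P) = sqrt(P + 2)/3 = sqrt(2 + P)/3)
a(w, f) = -w*sqrt(2 + f) (a(w, f) = (w*(-3))*(sqrt(2 + f)/3) = (-3*w)*(sqrt(2 + f)/3) = -w*sqrt(2 + f))
y - a(L(C(-3, h(2))), -68) = 1258 - (-1)*9*sqrt(2 - 68) = 1258 - (-1)*9*sqrt(-66) = 1258 - (-1)*9*I*sqrt(66) = 1258 - (-9)*I*sqrt(66) = 1258 + 9*I*sqrt(66)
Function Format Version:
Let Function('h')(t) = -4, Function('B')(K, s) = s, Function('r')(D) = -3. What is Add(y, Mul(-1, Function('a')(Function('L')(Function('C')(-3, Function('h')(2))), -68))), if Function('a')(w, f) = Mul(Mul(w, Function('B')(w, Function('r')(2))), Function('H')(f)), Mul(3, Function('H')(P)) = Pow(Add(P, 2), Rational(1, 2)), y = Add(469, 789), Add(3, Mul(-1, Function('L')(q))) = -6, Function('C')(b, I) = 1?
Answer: Add(1258, Mul(9, I, Pow(66, Rational(1, 2)))) ≈ Add(1258.0, Mul(73.116, I))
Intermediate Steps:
Function('L')(q) = 9 (Function('L')(q) = Add(3, Mul(-1, -6)) = Add(3, 6) = 9)
y = 1258
Function('H')(P) = Mul(Rational(1, 3), Pow(Add(2, P), Rational(1, 2))) (Function('H')(P) = Mul(Rational(1, 3), Pow(Add(P, 2), Rational(1, 2))) = Mul(Rational(1, 3), Pow(Add(2, P), Rational(1, 2))))
Function('a')(w, f) = Mul(-1, w, Pow(Add(2, f), Rational(1, 2))) (Function('a')(w, f) = Mul(Mul(w, -3), Mul(Rational(1, 3), Pow(Add(2, f), Rational(1, 2)))) = Mul(Mul(-3, w), Mul(Rational(1, 3), Pow(Add(2, f), Rational(1, 2)))) = Mul(-1, w, Pow(Add(2, f), Rational(1, 2))))
Add(y, Mul(-1, Function('a')(Function('L')(Function('C')(-3, Function('h')(2))), -68))) = Add(1258, Mul(-1, Mul(-1, 9, Pow(Add(2, -68), Rational(1, 2))))) = Add(1258, Mul(-1, Mul(-1, 9, Pow(-66, Rational(1, 2))))) = Add(1258, Mul(-1, Mul(-1, 9, Mul(I, Pow(66, Rational(1, 2)))))) = Add(1258, Mul(-1, Mul(-9, I, Pow(66, Rational(1, 2))))) = Add(1258, Mul(9, I, Pow(66, Rational(1, 2))))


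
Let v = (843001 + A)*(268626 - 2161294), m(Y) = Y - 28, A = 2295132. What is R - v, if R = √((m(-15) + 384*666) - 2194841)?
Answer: 5939443908844 + 54*I*√665 ≈ 5.9394e+12 + 1392.5*I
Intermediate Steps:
m(Y) = -28 + Y
v = -5939443908844 (v = (843001 + 2295132)*(268626 - 2161294) = 3138133*(-1892668) = -5939443908844)
R = 54*I*√665 (R = √(((-28 - 15) + 384*666) - 2194841) = √((-43 + 255744) - 2194841) = √(255701 - 2194841) = √(-1939140) = 54*I*√665 ≈ 1392.5*I)
R - v = 54*I*√665 - 1*(-5939443908844) = 54*I*√665 + 5939443908844 = 5939443908844 + 54*I*√665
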